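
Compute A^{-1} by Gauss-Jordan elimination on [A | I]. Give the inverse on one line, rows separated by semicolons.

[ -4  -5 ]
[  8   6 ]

Gauss-Jordan on [A | I]:
R1 <- (1/-4)*R1:  [    1   5/4  |  -1/4     0 ]
R2 <- R2 - (8)*R1:  [  0  -4  |   2   1 ]
R2 <- (1/-4)*R2:  [    0     1  |  -1/2  -1/4 ]
R1 <- R1 - (5/4)*R2:  [    1     0  |   3/8  5/16 ]
Right block of [I | A^{-1}] is the inverse:
[  3/8  5/16 ]
[ -1/2  -1/4 ]

inverse = [3/8 5/16; -1/2 -1/4]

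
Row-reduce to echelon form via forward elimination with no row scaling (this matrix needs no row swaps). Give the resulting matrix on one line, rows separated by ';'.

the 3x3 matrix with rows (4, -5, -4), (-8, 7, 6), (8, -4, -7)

Forward elimination:
R2 <- R2 - (-2)*R1:  [  0  -3  -2 ]
R3 <- R3 - (2)*R1:  [ 0  6  1 ]
R3 <- R3 - (-2)*R2:  [  0   0  -3 ]
Row echelon form:
[ 4  -5  -4 ]
[ 0  -3  -2 ]
[ 0   0  -3 ]

REF = [4 -5 -4; 0 -3 -2; 0 0 -3]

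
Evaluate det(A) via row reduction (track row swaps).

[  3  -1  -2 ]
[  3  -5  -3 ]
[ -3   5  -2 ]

det(A) = 60

Forward elimination:
R2 <- R2 - (1)*R1:  [  0  -4  -1 ]
R3 <- R3 - (-1)*R1:  [  0   4  -4 ]
R3 <- R3 - (-1)*R2:  [  0   0  -5 ]
Upper-triangular form:
[ 3  -1  -2 ]
[ 0  -4  -1 ]
[ 0   0  -5 ]
det(A) = (-1)^0 * (3) * (-4) * (-5) = 60  (0 row swaps -> sign +1)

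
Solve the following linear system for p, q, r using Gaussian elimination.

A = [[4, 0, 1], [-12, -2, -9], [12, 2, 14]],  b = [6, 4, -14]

Forward elimination on [A|b]:
R2 <- R2 - (-3)*R1:  [  0  -2  -6  22 ]
R3 <- R3 - (3)*R1:  [   0    2   11  -32 ]
R3 <- R3 - (-1)*R2:  [   0    0    5  -10 ]
Row echelon form:
[ 4   0   1  |    6 ]
[ 0  -2  -6  |   22 ]
[ 0   0   5  |  -10 ]
Back-substitution:
r = (-10) / 5 = -2
q = (22 - (-6)*(-2)) / -2 = -5
p = (6 - (1)*(-2)) / 4 = 2

(2, -5, -2)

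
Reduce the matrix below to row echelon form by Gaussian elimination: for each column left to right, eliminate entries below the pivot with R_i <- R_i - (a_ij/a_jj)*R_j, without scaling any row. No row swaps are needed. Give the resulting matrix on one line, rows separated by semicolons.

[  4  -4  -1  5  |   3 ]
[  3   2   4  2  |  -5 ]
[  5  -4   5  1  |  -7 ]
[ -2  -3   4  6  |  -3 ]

REF = [4 -4 -1 5 3; 0 5 19/4 -7/4 -29/4; 0 0 53/10 -49/10 -93/10; 0 0 0 762/53 607/106]

Forward elimination:
R2 <- R2 - (3/4)*R1:  [     0      5   19/4   -7/4  -29/4 ]
R3 <- R3 - (5/4)*R1:  [     0      1   25/4  -21/4  -43/4 ]
R4 <- R4 - (-1/2)*R1:  [    0    -5   7/2  17/2  -3/2 ]
R3 <- R3 - (1/5)*R2:  [      0       0   53/10  -49/10  -93/10 ]
R4 <- R4 - (-1)*R2:  [     0      0   33/4   27/4  -35/4 ]
R4 <- R4 - (165/106)*R3:  [       0        0        0   762/53  607/106 ]
Row echelon form:
[ 4  -4     -1       5  |        3 ]
[ 0   5   19/4    -7/4  |    -29/4 ]
[ 0   0  53/10  -49/10  |   -93/10 ]
[ 0   0      0  762/53  |  607/106 ]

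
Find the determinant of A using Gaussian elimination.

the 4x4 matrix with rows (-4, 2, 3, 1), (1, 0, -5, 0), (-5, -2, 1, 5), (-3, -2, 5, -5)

det(A) = -652

Forward elimination:
R2 <- R2 - (-1/4)*R1:  [     0    1/2  -17/4    1/4 ]
R3 <- R3 - (5/4)*R1:  [     0   -9/2  -11/4   15/4 ]
R4 <- R4 - (3/4)*R1:  [     0   -7/2   11/4  -23/4 ]
R3 <- R3 - (-9)*R2:  [   0    0  -41    6 ]
R4 <- R4 - (-7)*R2:  [   0    0  -27   -4 ]
R4 <- R4 - (27/41)*R3:  [       0        0        0  -326/41 ]
Upper-triangular form:
[ -4    2      3        1 ]
[  0  1/2  -17/4      1/4 ]
[  0    0    -41        6 ]
[  0    0      0  -326/41 ]
det(A) = (-1)^0 * (-4) * (1/2) * (-41) * (-326/41) = -652  (0 row swaps -> sign +1)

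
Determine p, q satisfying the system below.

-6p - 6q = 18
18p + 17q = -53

(-2, -1)

Forward elimination on [A|b]:
R2 <- R2 - (-3)*R1:  [  0  -1   1 ]
Row echelon form:
[ -6  -6  |  18 ]
[  0  -1  |   1 ]
Back-substitution:
q = (1) / -1 = -1
p = (18 - (-6)*(-1)) / -6 = -2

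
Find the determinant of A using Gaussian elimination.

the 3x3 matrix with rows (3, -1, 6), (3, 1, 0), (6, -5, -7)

det(A) = -168

Forward elimination:
R2 <- R2 - (1)*R1:  [  0   2  -6 ]
R3 <- R3 - (2)*R1:  [   0   -3  -19 ]
R3 <- R3 - (-3/2)*R2:  [   0    0  -28 ]
Upper-triangular form:
[ 3  -1    6 ]
[ 0   2   -6 ]
[ 0   0  -28 ]
det(A) = (-1)^0 * (3) * (2) * (-28) = -168  (0 row swaps -> sign +1)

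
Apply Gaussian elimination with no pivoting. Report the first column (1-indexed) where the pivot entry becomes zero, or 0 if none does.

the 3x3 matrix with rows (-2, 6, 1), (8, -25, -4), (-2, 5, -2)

Naive forward elimination:
R2 <- R2 - (-4)*R1:  [  0  -1   0 ]
R3 <- R3 - (1)*R1:  [  0  -1  -3 ]
R3 <- R3 - (1)*R2:  [  0   0  -3 ]
All pivots nonzero; naive elimination completes without hitting a zero pivot.

first zero-pivot column = 0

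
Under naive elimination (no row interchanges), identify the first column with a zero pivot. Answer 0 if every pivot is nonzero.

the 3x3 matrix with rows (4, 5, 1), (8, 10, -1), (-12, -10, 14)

first zero-pivot column = 2

Naive forward elimination:
R2 <- R2 - (2)*R1:  [  0   0  -3 ]
R3 <- R3 - (-3)*R1:  [  0   5  17 ]
Matrix at this point:
[ 4  5   1 ]
[ 0  0  -3 ]
[ 0  5  17 ]
Pivot entry (2,2) is zero but row 3 has 5 in column 2 -> naive elimination stops; a row interchange (e.g. R2 <-> R3) would be required here.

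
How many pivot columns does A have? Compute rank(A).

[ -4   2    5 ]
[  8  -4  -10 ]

Row reduction:
R2 <- R2 - (-2)*R1:  [ 0  0  0 ]
Row echelon form:
[ -4  2  5 ]
[  0  0  0 ]
Nonzero rows / pivot columns: 1

rank(A) = 1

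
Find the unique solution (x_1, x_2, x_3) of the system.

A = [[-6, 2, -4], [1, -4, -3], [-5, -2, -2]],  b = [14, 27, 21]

Forward elimination on [A|b]:
R2 <- R2 - (-1/6)*R1:  [     0  -11/3  -11/3   88/3 ]
R3 <- R3 - (5/6)*R1:  [     0  -11/3    4/3   28/3 ]
R3 <- R3 - (1)*R2:  [   0    0    5  -20 ]
Row echelon form:
[ -6      2     -4  |    14 ]
[  0  -11/3  -11/3  |  88/3 ]
[  0      0      5  |   -20 ]
Back-substitution:
x_3 = (-20) / 5 = -4
x_2 = (88/3 - (-11/3)*(-4)) / (-11/3) = -4
x_1 = (14 - (2)*(-4) - (-4)*(-4)) / -6 = -1

(-1, -4, -4)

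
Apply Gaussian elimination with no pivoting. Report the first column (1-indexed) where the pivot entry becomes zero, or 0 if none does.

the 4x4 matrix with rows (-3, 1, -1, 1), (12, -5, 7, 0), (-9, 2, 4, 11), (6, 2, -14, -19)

first zero-pivot column = 0

Naive forward elimination:
R2 <- R2 - (-4)*R1:  [  0  -1   3   4 ]
R3 <- R3 - (3)*R1:  [  0  -1   7   8 ]
R4 <- R4 - (-2)*R1:  [   0    4  -16  -17 ]
R3 <- R3 - (1)*R2:  [ 0  0  4  4 ]
R4 <- R4 - (-4)*R2:  [  0   0  -4  -1 ]
R4 <- R4 - (-1)*R3:  [ 0  0  0  3 ]
All pivots nonzero; naive elimination completes without hitting a zero pivot.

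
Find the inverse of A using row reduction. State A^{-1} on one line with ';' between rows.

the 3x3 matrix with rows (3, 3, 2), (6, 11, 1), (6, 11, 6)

Gauss-Jordan on [A | I]:
R1 <- (1/3)*R1:  [   1    1  2/3  |  1/3    0    0 ]
R2 <- R2 - (6)*R1:  [  0   5  -3  |  -2   1   0 ]
R3 <- R3 - (6)*R1:  [  0   5   2  |  -2   0   1 ]
R2 <- (1/5)*R2:  [    0     1  -3/5  |  -2/5   1/5     0 ]
R1 <- R1 - (1)*R2:  [     1      0  19/15  |  11/15   -1/5      0 ]
R3 <- R3 - (5)*R2:  [  0   0   5  |   0  -1   1 ]
R3 <- (1/5)*R3:  [    0     0     1  |     0  -1/5   1/5 ]
R1 <- R1 - (19/15)*R3:  [      1       0       0  |   11/15    4/75  -19/75 ]
R2 <- R2 - (-3/5)*R3:  [    0     1     0  |  -2/5  2/25  3/25 ]
Right block of [I | A^{-1}] is the inverse:
[ 11/15  4/75  -19/75 ]
[  -2/5  2/25    3/25 ]
[     0  -1/5     1/5 ]

inverse = [11/15 4/75 -19/75; -2/5 2/25 3/25; 0 -1/5 1/5]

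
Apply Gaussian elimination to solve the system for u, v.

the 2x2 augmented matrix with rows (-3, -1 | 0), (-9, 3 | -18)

(1, -3)

Forward elimination on [A|b]:
R2 <- R2 - (3)*R1:  [   0    6  -18 ]
Row echelon form:
[ -3  -1  |    0 ]
[  0   6  |  -18 ]
Back-substitution:
v = (-18) / 6 = -3
u = (0 - (-1)*(-3)) / -3 = 1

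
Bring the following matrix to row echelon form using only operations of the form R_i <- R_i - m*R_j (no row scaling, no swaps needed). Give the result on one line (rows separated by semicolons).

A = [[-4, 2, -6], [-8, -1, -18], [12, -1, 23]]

REF = [-4 2 -6; 0 -5 -6; 0 0 -1]

Forward elimination:
R2 <- R2 - (2)*R1:  [  0  -5  -6 ]
R3 <- R3 - (-3)*R1:  [ 0  5  5 ]
R3 <- R3 - (-1)*R2:  [  0   0  -1 ]
Row echelon form:
[ -4   2  -6 ]
[  0  -5  -6 ]
[  0   0  -1 ]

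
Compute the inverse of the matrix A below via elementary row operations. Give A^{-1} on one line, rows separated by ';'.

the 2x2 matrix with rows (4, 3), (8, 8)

inverse = [1 -3/8; -1 1/2]

Gauss-Jordan on [A | I]:
R1 <- (1/4)*R1:  [   1  3/4  |  1/4    0 ]
R2 <- R2 - (8)*R1:  [  0   2  |  -2   1 ]
R2 <- (1/2)*R2:  [   0    1  |   -1  1/2 ]
R1 <- R1 - (3/4)*R2:  [    1     0  |     1  -3/8 ]
Right block of [I | A^{-1}] is the inverse:
[  1  -3/8 ]
[ -1   1/2 ]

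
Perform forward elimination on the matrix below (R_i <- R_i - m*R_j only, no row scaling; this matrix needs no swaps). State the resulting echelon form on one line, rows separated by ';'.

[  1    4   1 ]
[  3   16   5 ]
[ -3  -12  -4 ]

REF = [1 4 1; 0 4 2; 0 0 -1]

Forward elimination:
R2 <- R2 - (3)*R1:  [ 0  4  2 ]
R3 <- R3 - (-3)*R1:  [  0   0  -1 ]
Row echelon form:
[ 1  4   1 ]
[ 0  4   2 ]
[ 0  0  -1 ]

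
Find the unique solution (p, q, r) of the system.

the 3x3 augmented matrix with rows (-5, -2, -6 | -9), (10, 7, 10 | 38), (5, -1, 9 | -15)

Forward elimination on [A|b]:
R2 <- R2 - (-2)*R1:  [  0   3  -2  20 ]
R3 <- R3 - (-1)*R1:  [   0   -3    3  -24 ]
R3 <- R3 - (-1)*R2:  [  0   0   1  -4 ]
Row echelon form:
[ -5  -2  -6  |  -9 ]
[  0   3  -2  |  20 ]
[  0   0   1  |  -4 ]
Back-substitution:
r = (-4) / 1 = -4
q = (20 - (-2)*(-4)) / 3 = 4
p = (-9 - (-2)*(4) - (-6)*(-4)) / -5 = 5

(5, 4, -4)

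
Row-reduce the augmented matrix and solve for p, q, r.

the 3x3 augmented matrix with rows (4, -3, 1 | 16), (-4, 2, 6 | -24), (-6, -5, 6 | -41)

(5, 1, -1)

Forward elimination on [A|b]:
R2 <- R2 - (-1)*R1:  [  0  -1   7  -8 ]
R3 <- R3 - (-3/2)*R1:  [     0  -19/2   15/2    -17 ]
R3 <- R3 - (19/2)*R2:  [   0    0  -59   59 ]
Row echelon form:
[ 4  -3    1  |  16 ]
[ 0  -1    7  |  -8 ]
[ 0   0  -59  |  59 ]
Back-substitution:
r = (59) / -59 = -1
q = (-8 - (7)*(-1)) / -1 = 1
p = (16 - (-3)*(1) - (1)*(-1)) / 4 = 5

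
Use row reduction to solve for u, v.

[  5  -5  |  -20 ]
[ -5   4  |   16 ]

(0, 4)

Forward elimination on [A|b]:
R2 <- R2 - (-1)*R1:  [  0  -1  -4 ]
Row echelon form:
[ 5  -5  |  -20 ]
[ 0  -1  |   -4 ]
Back-substitution:
v = (-4) / -1 = 4
u = (-20 - (-5)*(4)) / 5 = 0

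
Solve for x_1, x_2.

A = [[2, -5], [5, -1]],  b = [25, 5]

(0, -5)

Forward elimination on [A|b]:
R2 <- R2 - (5/2)*R1:  [      0    23/2  -115/2 ]
Row echelon form:
[ 2    -5  |      25 ]
[ 0  23/2  |  -115/2 ]
Back-substitution:
x_2 = (-115/2) / (23/2) = -5
x_1 = (25 - (-5)*(-5)) / 2 = 0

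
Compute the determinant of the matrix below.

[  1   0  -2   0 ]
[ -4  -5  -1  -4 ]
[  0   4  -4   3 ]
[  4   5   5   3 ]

Forward elimination:
R2 <- R2 - (-4)*R1:  [  0  -5  -9  -4 ]
R4 <- R4 - (4)*R1:  [  0   5  13   3 ]
R3 <- R3 - (-4/5)*R2:  [     0      0  -56/5   -1/5 ]
R4 <- R4 - (-1)*R2:  [  0   0   4  -1 ]
R4 <- R4 - (-5/14)*R3:  [      0       0       0  -15/14 ]
Upper-triangular form:
[ 1   0     -2       0 ]
[ 0  -5     -9      -4 ]
[ 0   0  -56/5    -1/5 ]
[ 0   0      0  -15/14 ]
det(A) = (-1)^0 * (1) * (-5) * (-56/5) * (-15/14) = -60  (0 row swaps -> sign +1)

det(A) = -60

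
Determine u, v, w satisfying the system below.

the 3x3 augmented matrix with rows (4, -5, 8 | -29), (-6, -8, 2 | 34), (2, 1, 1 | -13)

Forward elimination on [A|b]:
R2 <- R2 - (-3/2)*R1:  [     0  -31/2     14  -19/2 ]
R3 <- R3 - (1/2)*R1:  [   0  7/2   -3  3/2 ]
R3 <- R3 - (-7/31)*R2:  [      0       0    5/31  -20/31 ]
Row echelon form:
[ 4     -5     8  |     -29 ]
[ 0  -31/2    14  |   -19/2 ]
[ 0      0  5/31  |  -20/31 ]
Back-substitution:
w = (-20/31) / (5/31) = -4
v = (-19/2 - (14)*(-4)) / (-31/2) = -3
u = (-29 - (-5)*(-3) - (8)*(-4)) / 4 = -3

(-3, -3, -4)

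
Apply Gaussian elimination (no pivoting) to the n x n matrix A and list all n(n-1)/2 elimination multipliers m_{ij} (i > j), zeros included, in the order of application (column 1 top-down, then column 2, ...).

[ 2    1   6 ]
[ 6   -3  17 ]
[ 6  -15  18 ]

multipliers: 3, 3, 3

Forward elimination:
R2 <- R2 - (3)*R1:  [  0  -6  -1 ]
R3 <- R3 - (3)*R1:  [   0  -18    0 ]
R3 <- R3 - (3)*R2:  [ 0  0  3 ]
Multipliers (in order of application): m_{21} = 3, m_{31} = 3, m_{32} = 3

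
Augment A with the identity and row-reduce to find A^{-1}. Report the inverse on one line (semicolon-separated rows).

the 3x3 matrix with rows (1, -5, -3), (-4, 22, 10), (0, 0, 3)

Gauss-Jordan on [A | I]:
R2 <- R2 - (-4)*R1:  [  0   2  -2  |   4   1   0 ]
R2 <- (1/2)*R2:  [   0    1   -1  |    2  1/2    0 ]
R1 <- R1 - (-5)*R2:  [   1    0   -8  |   11  5/2    0 ]
R3 <- (1/3)*R3:  [   0    0    1  |    0    0  1/3 ]
R1 <- R1 - (-8)*R3:  [   1    0    0  |   11  5/2  8/3 ]
R2 <- R2 - (-1)*R3:  [   0    1    0  |    2  1/2  1/3 ]
Right block of [I | A^{-1}] is the inverse:
[ 11  5/2  8/3 ]
[  2  1/2  1/3 ]
[  0    0  1/3 ]

inverse = [11 5/2 8/3; 2 1/2 1/3; 0 0 1/3]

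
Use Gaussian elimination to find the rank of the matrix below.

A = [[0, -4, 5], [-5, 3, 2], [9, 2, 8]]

rank(A) = 3

Row reduction:
R1 <-> R2   (pivot in column 1 was zero)
[ -5   3  2 ]
[  0  -4  5 ]
[  9   2  8 ]
R3 <- R3 - (-9/5)*R1:  [    0  37/5  58/5 ]
R3 <- R3 - (-37/20)*R2:  [      0       0  417/20 ]
Row echelon form:
[ -5   3       2 ]
[  0  -4       5 ]
[  0   0  417/20 ]
Nonzero rows / pivot columns: 3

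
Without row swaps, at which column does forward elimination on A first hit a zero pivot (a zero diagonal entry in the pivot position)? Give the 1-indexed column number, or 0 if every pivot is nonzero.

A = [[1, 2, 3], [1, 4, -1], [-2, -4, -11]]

first zero-pivot column = 0

Naive forward elimination:
R2 <- R2 - (1)*R1:  [  0   2  -4 ]
R3 <- R3 - (-2)*R1:  [  0   0  -5 ]
All pivots nonzero; naive elimination completes without hitting a zero pivot.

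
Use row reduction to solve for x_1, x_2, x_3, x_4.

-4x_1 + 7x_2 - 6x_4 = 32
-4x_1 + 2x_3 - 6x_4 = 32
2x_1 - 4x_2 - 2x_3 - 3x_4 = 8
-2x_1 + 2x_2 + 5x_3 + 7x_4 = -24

Forward elimination on [A|b]:
R2 <- R2 - (1)*R1:  [  0  -7   2   0   0 ]
R3 <- R3 - (-1/2)*R1:  [    0  -1/2    -2    -6    24 ]
R4 <- R4 - (1/2)*R1:  [    0  -3/2     5    10   -40 ]
R3 <- R3 - (1/14)*R2:  [     0      0  -15/7     -6     24 ]
R4 <- R4 - (3/14)*R2:  [    0     0  32/7    10   -40 ]
R4 <- R4 - (-32/15)*R3:  [     0      0      0  -14/5   56/5 ]
Row echelon form:
[ -4   7      0     -6  |    32 ]
[  0  -7      2      0  |     0 ]
[  0   0  -15/7     -6  |    24 ]
[  0   0      0  -14/5  |  56/5 ]
Back-substitution:
x_4 = (56/5) / (-14/5) = -4
x_3 = (24 - (-6)*(-4)) / (-15/7) = 0
x_2 = (0 - (2)*(0)) / -7 = 0
x_1 = (32 - (7)*(0) - (-6)*(-4)) / -4 = -2

(-2, 0, 0, -4)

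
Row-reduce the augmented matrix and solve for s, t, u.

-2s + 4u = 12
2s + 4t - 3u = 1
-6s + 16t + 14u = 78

Forward elimination on [A|b]:
R2 <- R2 - (-1)*R1:  [  0   4   1  13 ]
R3 <- R3 - (3)*R1:  [  0  16   2  42 ]
R3 <- R3 - (4)*R2:  [   0    0   -2  -10 ]
Row echelon form:
[ -2  0   4  |   12 ]
[  0  4   1  |   13 ]
[  0  0  -2  |  -10 ]
Back-substitution:
u = (-10) / -2 = 5
t = (13 - (1)*(5)) / 4 = 2
s = (12 - (4)*(5)) / -2 = 4

(4, 2, 5)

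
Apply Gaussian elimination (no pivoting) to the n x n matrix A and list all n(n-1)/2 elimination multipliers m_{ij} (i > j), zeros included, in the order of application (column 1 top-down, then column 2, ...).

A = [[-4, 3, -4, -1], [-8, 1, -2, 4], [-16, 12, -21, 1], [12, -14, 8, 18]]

Forward elimination:
R2 <- R2 - (2)*R1:  [  0  -5   6   6 ]
R3 <- R3 - (4)*R1:  [  0   0  -5   5 ]
R4 <- R4 - (-3)*R1:  [  0  -5  -4  15 ]
R3: entry in column 2 is already 0 -> m_{32} = 0 (no row operation needed)
R4 <- R4 - (1)*R2:  [   0    0  -10    9 ]
R4 <- R4 - (2)*R3:  [  0   0   0  -1 ]
Multipliers (in order of application): m_{21} = 2, m_{31} = 4, m_{41} = -3, m_{32} = 0, m_{42} = 1, m_{43} = 2

multipliers: 2, 4, -3, 0, 1, 2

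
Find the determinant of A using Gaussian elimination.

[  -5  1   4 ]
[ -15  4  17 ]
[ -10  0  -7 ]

Forward elimination:
R2 <- R2 - (3)*R1:  [ 0  1  5 ]
R3 <- R3 - (2)*R1:  [   0   -2  -15 ]
R3 <- R3 - (-2)*R2:  [  0   0  -5 ]
Upper-triangular form:
[ -5  1   4 ]
[  0  1   5 ]
[  0  0  -5 ]
det(A) = (-1)^0 * (-5) * (1) * (-5) = 25  (0 row swaps -> sign +1)

det(A) = 25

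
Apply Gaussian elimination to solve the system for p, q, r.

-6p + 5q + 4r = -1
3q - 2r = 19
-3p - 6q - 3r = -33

Forward elimination on [A|b]:
R3 <- R3 - (1/2)*R1:  [     0  -17/2     -5  -65/2 ]
R3 <- R3 - (-17/6)*R2:  [     0      0  -32/3   64/3 ]
Row echelon form:
[ -6  5      4  |    -1 ]
[  0  3     -2  |    19 ]
[  0  0  -32/3  |  64/3 ]
Back-substitution:
r = (64/3) / (-32/3) = -2
q = (19 - (-2)*(-2)) / 3 = 5
p = (-1 - (5)*(5) - (4)*(-2)) / -6 = 3

(3, 5, -2)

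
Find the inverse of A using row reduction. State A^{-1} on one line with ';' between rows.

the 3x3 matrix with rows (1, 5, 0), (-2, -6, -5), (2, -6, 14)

inverse = [19/4 35/12 25/24; -3/4 -7/12 -5/24; -1 -2/3 -1/6]

Gauss-Jordan on [A | I]:
R2 <- R2 - (-2)*R1:  [  0   4  -5  |   2   1   0 ]
R3 <- R3 - (2)*R1:  [   0  -16   14  |   -2    0    1 ]
R2 <- (1/4)*R2:  [    0     1  -5/4  |   1/2   1/4     0 ]
R1 <- R1 - (5)*R2:  [    1     0  25/4  |  -3/2  -5/4     0 ]
R3 <- R3 - (-16)*R2:  [  0   0  -6  |   6   4   1 ]
R3 <- (1/-6)*R3:  [    0     0     1  |    -1  -2/3  -1/6 ]
R1 <- R1 - (25/4)*R3:  [     1      0      0  |   19/4  35/12  25/24 ]
R2 <- R2 - (-5/4)*R3:  [     0      1      0  |   -3/4  -7/12  -5/24 ]
Right block of [I | A^{-1}] is the inverse:
[ 19/4  35/12  25/24 ]
[ -3/4  -7/12  -5/24 ]
[   -1   -2/3   -1/6 ]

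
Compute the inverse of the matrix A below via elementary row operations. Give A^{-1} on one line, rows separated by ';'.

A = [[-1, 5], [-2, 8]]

inverse = [4 -5/2; 1 -1/2]

Gauss-Jordan on [A | I]:
R1 <- (1/-1)*R1:  [  1  -5  |  -1   0 ]
R2 <- R2 - (-2)*R1:  [  0  -2  |  -2   1 ]
R2 <- (1/-2)*R2:  [    0     1  |     1  -1/2 ]
R1 <- R1 - (-5)*R2:  [    1     0  |     4  -5/2 ]
Right block of [I | A^{-1}] is the inverse:
[ 4  -5/2 ]
[ 1  -1/2 ]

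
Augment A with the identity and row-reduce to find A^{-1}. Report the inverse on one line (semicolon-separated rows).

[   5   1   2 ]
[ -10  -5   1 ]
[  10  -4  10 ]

inverse = [-23/30 -3/10 11/60; 11/6 1/2 -5/12; 3/2 1/2 -1/4]

Gauss-Jordan on [A | I]:
R1 <- (1/5)*R1:  [   1  1/5  2/5  |  1/5    0    0 ]
R2 <- R2 - (-10)*R1:  [  0  -3   5  |   2   1   0 ]
R3 <- R3 - (10)*R1:  [  0  -6   6  |  -2   0   1 ]
R2 <- (1/-3)*R2:  [    0     1  -5/3  |  -2/3  -1/3     0 ]
R1 <- R1 - (1/5)*R2:  [     1      0  11/15  |    1/3   1/15      0 ]
R3 <- R3 - (-6)*R2:  [  0   0  -4  |  -6  -2   1 ]
R3 <- (1/-4)*R3:  [    0     0     1  |   3/2   1/2  -1/4 ]
R1 <- R1 - (11/15)*R3:  [      1       0       0  |  -23/30   -3/10   11/60 ]
R2 <- R2 - (-5/3)*R3:  [     0      1      0  |   11/6    1/2  -5/12 ]
Right block of [I | A^{-1}] is the inverse:
[ -23/30  -3/10  11/60 ]
[   11/6    1/2  -5/12 ]
[    3/2    1/2   -1/4 ]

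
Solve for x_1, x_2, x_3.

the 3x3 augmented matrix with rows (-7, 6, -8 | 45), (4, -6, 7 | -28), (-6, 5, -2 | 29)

Forward elimination on [A|b]:
R2 <- R2 - (-4/7)*R1:  [     0  -18/7   17/7  -16/7 ]
R3 <- R3 - (6/7)*R1:  [     0   -1/7   34/7  -67/7 ]
R3 <- R3 - (1/18)*R2:  [     0      0  85/18  -85/9 ]
Row echelon form:
[ -7      6     -8  |     45 ]
[  0  -18/7   17/7  |  -16/7 ]
[  0      0  85/18  |  -85/9 ]
Back-substitution:
x_3 = (-85/9) / (85/18) = -2
x_2 = (-16/7 - (17/7)*(-2)) / (-18/7) = -1
x_1 = (45 - (6)*(-1) - (-8)*(-2)) / -7 = -5

(-5, -1, -2)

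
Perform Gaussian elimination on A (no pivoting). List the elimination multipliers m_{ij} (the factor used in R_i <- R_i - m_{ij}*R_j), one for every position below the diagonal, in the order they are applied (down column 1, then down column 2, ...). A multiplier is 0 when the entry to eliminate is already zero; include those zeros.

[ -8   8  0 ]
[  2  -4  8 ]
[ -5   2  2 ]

Forward elimination:
R2 <- R2 - (-1/4)*R1:  [  0  -2   8 ]
R3 <- R3 - (5/8)*R1:  [  0  -3   2 ]
R3 <- R3 - (3/2)*R2:  [   0    0  -10 ]
Multipliers (in order of application): m_{21} = -1/4, m_{31} = 5/8, m_{32} = 3/2

multipliers: -1/4, 5/8, 3/2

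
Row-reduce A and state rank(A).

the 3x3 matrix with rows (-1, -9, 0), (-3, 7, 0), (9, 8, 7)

Row reduction:
R2 <- R2 - (3)*R1:  [  0  34   0 ]
R3 <- R3 - (-9)*R1:  [   0  -73    7 ]
R3 <- R3 - (-73/34)*R2:  [ 0  0  7 ]
Row echelon form:
[ -1  -9  0 ]
[  0  34  0 ]
[  0   0  7 ]
Nonzero rows / pivot columns: 3

rank(A) = 3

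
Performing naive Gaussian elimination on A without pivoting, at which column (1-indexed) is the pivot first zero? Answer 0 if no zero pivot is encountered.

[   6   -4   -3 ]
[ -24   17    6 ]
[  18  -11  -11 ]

first zero-pivot column = 0

Naive forward elimination:
R2 <- R2 - (-4)*R1:  [  0   1  -6 ]
R3 <- R3 - (3)*R1:  [  0   1  -2 ]
R3 <- R3 - (1)*R2:  [ 0  0  4 ]
All pivots nonzero; naive elimination completes without hitting a zero pivot.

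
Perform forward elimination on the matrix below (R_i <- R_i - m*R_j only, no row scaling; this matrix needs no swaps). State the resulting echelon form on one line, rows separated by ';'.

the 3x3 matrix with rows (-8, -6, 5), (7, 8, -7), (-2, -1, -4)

Forward elimination:
R2 <- R2 - (-7/8)*R1:  [     0   11/4  -21/8 ]
R3 <- R3 - (1/4)*R1:  [     0    1/2  -21/4 ]
R3 <- R3 - (2/11)*R2:  [       0        0  -105/22 ]
Row echelon form:
[ -8    -6        5 ]
[  0  11/4    -21/8 ]
[  0     0  -105/22 ]

REF = [-8 -6 5; 0 11/4 -21/8; 0 0 -105/22]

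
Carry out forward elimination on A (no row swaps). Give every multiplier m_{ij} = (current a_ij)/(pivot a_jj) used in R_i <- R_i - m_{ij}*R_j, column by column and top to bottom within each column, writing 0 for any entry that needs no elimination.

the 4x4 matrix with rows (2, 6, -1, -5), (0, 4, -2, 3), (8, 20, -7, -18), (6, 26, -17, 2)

multipliers: 0, 4, 3, -1, 2, 2

Forward elimination:
R2: entry in column 1 is already 0 -> m_{21} = 0 (no row operation needed)
R3 <- R3 - (4)*R1:  [  0  -4  -3   2 ]
R4 <- R4 - (3)*R1:  [   0    8  -14   17 ]
R3 <- R3 - (-1)*R2:  [  0   0  -5   5 ]
R4 <- R4 - (2)*R2:  [   0    0  -10   11 ]
R4 <- R4 - (2)*R3:  [ 0  0  0  1 ]
Multipliers (in order of application): m_{21} = 0, m_{31} = 4, m_{41} = 3, m_{32} = -1, m_{42} = 2, m_{43} = 2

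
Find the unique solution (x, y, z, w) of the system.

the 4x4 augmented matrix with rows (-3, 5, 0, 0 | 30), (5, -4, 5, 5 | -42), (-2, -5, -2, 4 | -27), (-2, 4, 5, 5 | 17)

(-5, 3, 3, -4)

Forward elimination on [A|b]:
R2 <- R2 - (-5/3)*R1:  [    0  13/3     5     5     8 ]
R3 <- R3 - (2/3)*R1:  [     0  -25/3     -2      4    -47 ]
R4 <- R4 - (2/3)*R1:  [   0  2/3    5    5   -3 ]
R3 <- R3 - (-25/13)*R2:  [       0        0    99/13   177/13  -411/13 ]
R4 <- R4 - (2/13)*R2:  [      0       0   55/13   55/13  -55/13 ]
R4 <- R4 - (5/9)*R3:  [     0      0      0  -10/3   40/3 ]
Row echelon form:
[ -3     5      0       0  |       30 ]
[  0  13/3      5       5  |        8 ]
[  0     0  99/13  177/13  |  -411/13 ]
[  0     0      0   -10/3  |     40/3 ]
Back-substitution:
w = (40/3) / (-10/3) = -4
z = (-411/13 - (177/13)*(-4)) / (99/13) = 3
y = (8 - (5)*(3) - (5)*(-4)) / (13/3) = 3
x = (30 - (5)*(3)) / -3 = -5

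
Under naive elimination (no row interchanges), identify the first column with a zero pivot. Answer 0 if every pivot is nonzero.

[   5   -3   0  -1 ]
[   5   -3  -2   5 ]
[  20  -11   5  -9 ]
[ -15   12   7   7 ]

first zero-pivot column = 2

Naive forward elimination:
R2 <- R2 - (1)*R1:  [  0   0  -2   6 ]
R3 <- R3 - (4)*R1:  [  0   1   5  -5 ]
R4 <- R4 - (-3)*R1:  [ 0  3  7  4 ]
Matrix at this point:
[ 5  -3   0  -1 ]
[ 0   0  -2   6 ]
[ 0   1   5  -5 ]
[ 0   3   7   4 ]
Pivot entry (2,2) is zero but row 3 has 1 in column 2 -> naive elimination stops; a row interchange (e.g. R2 <-> R3) would be required here.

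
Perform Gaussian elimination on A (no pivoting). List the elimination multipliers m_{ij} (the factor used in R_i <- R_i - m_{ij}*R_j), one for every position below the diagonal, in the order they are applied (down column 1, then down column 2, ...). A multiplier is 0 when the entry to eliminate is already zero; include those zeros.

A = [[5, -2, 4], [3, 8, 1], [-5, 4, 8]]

Forward elimination:
R2 <- R2 - (3/5)*R1:  [    0  46/5  -7/5 ]
R3 <- R3 - (-1)*R1:  [  0   2  12 ]
R3 <- R3 - (5/23)*R2:  [      0       0  283/23 ]
Multipliers (in order of application): m_{21} = 3/5, m_{31} = -1, m_{32} = 5/23

multipliers: 3/5, -1, 5/23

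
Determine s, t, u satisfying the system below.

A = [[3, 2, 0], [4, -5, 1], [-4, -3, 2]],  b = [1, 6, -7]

(1, -1, -3)

Forward elimination on [A|b]:
R2 <- R2 - (4/3)*R1:  [     0  -23/3      1   14/3 ]
R3 <- R3 - (-4/3)*R1:  [     0   -1/3      2  -17/3 ]
R3 <- R3 - (1/23)*R2:  [       0        0    45/23  -135/23 ]
Row echelon form:
[ 3      2      0  |        1 ]
[ 0  -23/3      1  |     14/3 ]
[ 0      0  45/23  |  -135/23 ]
Back-substitution:
u = (-135/23) / (45/23) = -3
t = (14/3 - (1)*(-3)) / (-23/3) = -1
s = (1 - (2)*(-1)) / 3 = 1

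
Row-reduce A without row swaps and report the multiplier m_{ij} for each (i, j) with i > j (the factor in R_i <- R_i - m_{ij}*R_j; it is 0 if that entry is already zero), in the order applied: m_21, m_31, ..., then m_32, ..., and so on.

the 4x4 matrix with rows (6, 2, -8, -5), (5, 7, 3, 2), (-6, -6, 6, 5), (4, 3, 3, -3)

Forward elimination:
R2 <- R2 - (5/6)*R1:  [    0  16/3  29/3  37/6 ]
R3 <- R3 - (-1)*R1:  [  0  -4  -2   0 ]
R4 <- R4 - (2/3)*R1:  [    0   5/3  25/3   1/3 ]
R3 <- R3 - (-3/4)*R2:  [    0     0  21/4  37/8 ]
R4 <- R4 - (5/16)*R2:  [      0       0   85/16  -51/32 ]
R4 <- R4 - (85/84)*R3:  [       0        0        0  -527/84 ]
Multipliers (in order of application): m_{21} = 5/6, m_{31} = -1, m_{41} = 2/3, m_{32} = -3/4, m_{42} = 5/16, m_{43} = 85/84

multipliers: 5/6, -1, 2/3, -3/4, 5/16, 85/84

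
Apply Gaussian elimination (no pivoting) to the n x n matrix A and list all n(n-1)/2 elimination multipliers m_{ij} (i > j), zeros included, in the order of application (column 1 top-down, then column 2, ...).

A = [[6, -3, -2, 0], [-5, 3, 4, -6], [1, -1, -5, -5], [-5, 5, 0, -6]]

Forward elimination:
R2 <- R2 - (-5/6)*R1:  [   0  1/2  7/3   -6 ]
R3 <- R3 - (1/6)*R1:  [     0   -1/2  -14/3     -5 ]
R4 <- R4 - (-5/6)*R1:  [    0   5/2  -5/3    -6 ]
R3 <- R3 - (-1)*R2:  [    0     0  -7/3   -11 ]
R4 <- R4 - (5)*R2:  [     0      0  -40/3     24 ]
R4 <- R4 - (40/7)*R3:  [     0      0      0  608/7 ]
Multipliers (in order of application): m_{21} = -5/6, m_{31} = 1/6, m_{41} = -5/6, m_{32} = -1, m_{42} = 5, m_{43} = 40/7

multipliers: -5/6, 1/6, -5/6, -1, 5, 40/7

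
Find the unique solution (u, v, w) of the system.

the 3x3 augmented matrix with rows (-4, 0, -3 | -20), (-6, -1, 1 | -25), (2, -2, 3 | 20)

Forward elimination on [A|b]:
R2 <- R2 - (3/2)*R1:  [    0    -1  11/2     5 ]
R3 <- R3 - (-1/2)*R1:  [   0   -2  3/2   10 ]
R3 <- R3 - (2)*R2:  [     0      0  -19/2      0 ]
Row echelon form:
[ -4   0     -3  |  -20 ]
[  0  -1   11/2  |    5 ]
[  0   0  -19/2  |    0 ]
Back-substitution:
w = (0) / (-19/2) = 0
v = (5 - (11/2)*(0)) / -1 = -5
u = (-20 - (-3)*(0)) / -4 = 5

(5, -5, 0)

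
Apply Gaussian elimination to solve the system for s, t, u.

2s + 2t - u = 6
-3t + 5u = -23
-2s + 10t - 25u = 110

Forward elimination on [A|b]:
R3 <- R3 - (-1)*R1:  [   0   12  -26  116 ]
R3 <- R3 - (-4)*R2:  [  0   0  -6  24 ]
Row echelon form:
[ 2   2  -1  |    6 ]
[ 0  -3   5  |  -23 ]
[ 0   0  -6  |   24 ]
Back-substitution:
u = (24) / -6 = -4
t = (-23 - (5)*(-4)) / -3 = 1
s = (6 - (2)*(1) - (-1)*(-4)) / 2 = 0

(0, 1, -4)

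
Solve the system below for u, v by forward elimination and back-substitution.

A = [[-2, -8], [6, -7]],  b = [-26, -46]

Forward elimination on [A|b]:
R2 <- R2 - (-3)*R1:  [    0   -31  -124 ]
Row echelon form:
[ -2   -8  |   -26 ]
[  0  -31  |  -124 ]
Back-substitution:
v = (-124) / -31 = 4
u = (-26 - (-8)*(4)) / -2 = -3

(-3, 4)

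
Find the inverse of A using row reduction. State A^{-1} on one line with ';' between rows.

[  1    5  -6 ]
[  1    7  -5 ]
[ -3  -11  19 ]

inverse = [-39 29/2 -17/2; 2 -1/2 1/2; -5 2 -1]

Gauss-Jordan on [A | I]:
R2 <- R2 - (1)*R1:  [  0   2   1  |  -1   1   0 ]
R3 <- R3 - (-3)*R1:  [ 0  4  1  |  3  0  1 ]
R2 <- (1/2)*R2:  [    0     1   1/2  |  -1/2   1/2     0 ]
R1 <- R1 - (5)*R2:  [     1      0  -17/2  |    7/2   -5/2      0 ]
R3 <- R3 - (4)*R2:  [  0   0  -1  |   5  -2   1 ]
R3 <- (1/-1)*R3:  [  0   0   1  |  -5   2  -1 ]
R1 <- R1 - (-17/2)*R3:  [     1      0      0  |    -39   29/2  -17/2 ]
R2 <- R2 - (1/2)*R3:  [    0     1     0  |     2  -1/2   1/2 ]
Right block of [I | A^{-1}] is the inverse:
[ -39  29/2  -17/2 ]
[   2  -1/2    1/2 ]
[  -5     2     -1 ]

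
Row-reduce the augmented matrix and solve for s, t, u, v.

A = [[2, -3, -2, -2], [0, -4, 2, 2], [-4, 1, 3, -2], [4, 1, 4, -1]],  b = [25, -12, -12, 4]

Forward elimination on [A|b]:
R3 <- R3 - (-2)*R1:  [  0  -5  -1  -6  38 ]
R4 <- R4 - (2)*R1:  [   0    7    8    3  -46 ]
R3 <- R3 - (5/4)*R2:  [     0      0   -7/2  -17/2     53 ]
R4 <- R4 - (-7/4)*R2:  [    0     0  23/2  13/2   -67 ]
R4 <- R4 - (-23/7)*R3:  [      0       0       0  -150/7   750/7 ]
Row echelon form:
[ 2  -3    -2      -2  |     25 ]
[ 0  -4     2       2  |    -12 ]
[ 0   0  -7/2   -17/2  |     53 ]
[ 0   0     0  -150/7  |  750/7 ]
Back-substitution:
v = (750/7) / (-150/7) = -5
u = (53 - (-17/2)*(-5)) / (-7/2) = -3
t = (-12 - (2)*(-3) - (2)*(-5)) / -4 = -1
s = (25 - (-3)*(-1) - (-2)*(-3) - (-2)*(-5)) / 2 = 3

(3, -1, -3, -5)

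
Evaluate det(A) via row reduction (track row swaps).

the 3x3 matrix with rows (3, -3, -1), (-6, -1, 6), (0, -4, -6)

det(A) = 174

Forward elimination:
R2 <- R2 - (-2)*R1:  [  0  -7   4 ]
R3 <- R3 - (4/7)*R2:  [     0      0  -58/7 ]
Upper-triangular form:
[ 3  -3     -1 ]
[ 0  -7      4 ]
[ 0   0  -58/7 ]
det(A) = (-1)^0 * (3) * (-7) * (-58/7) = 174  (0 row swaps -> sign +1)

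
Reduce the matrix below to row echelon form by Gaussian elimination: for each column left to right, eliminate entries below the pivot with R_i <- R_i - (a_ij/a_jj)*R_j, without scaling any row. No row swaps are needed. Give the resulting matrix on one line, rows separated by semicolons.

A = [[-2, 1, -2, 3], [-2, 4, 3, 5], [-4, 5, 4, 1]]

Forward elimination:
R2 <- R2 - (1)*R1:  [ 0  3  5  2 ]
R3 <- R3 - (2)*R1:  [  0   3   8  -5 ]
R3 <- R3 - (1)*R2:  [  0   0   3  -7 ]
Row echelon form:
[ -2  1  -2   3 ]
[  0  3   5   2 ]
[  0  0   3  -7 ]

REF = [-2 1 -2 3; 0 3 5 2; 0 0 3 -7]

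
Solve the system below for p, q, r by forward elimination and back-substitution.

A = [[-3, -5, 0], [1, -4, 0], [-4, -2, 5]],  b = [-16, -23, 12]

(-3, 5, 2)

Forward elimination on [A|b]:
R2 <- R2 - (-1/3)*R1:  [     0  -17/3      0  -85/3 ]
R3 <- R3 - (4/3)*R1:  [     0   14/3      5  100/3 ]
R3 <- R3 - (-14/17)*R2:  [  0   0   5  10 ]
Row echelon form:
[ -3     -5  0  |    -16 ]
[  0  -17/3  0  |  -85/3 ]
[  0      0  5  |     10 ]
Back-substitution:
r = (10) / 5 = 2
q = (-85/3) / (-17/3) = 5
p = (-16 - (-5)*(5)) / -3 = -3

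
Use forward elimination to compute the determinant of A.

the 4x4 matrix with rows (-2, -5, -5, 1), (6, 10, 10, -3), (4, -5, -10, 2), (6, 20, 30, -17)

det(A) = 300

Forward elimination:
R2 <- R2 - (-3)*R1:  [  0  -5  -5   0 ]
R3 <- R3 - (-2)*R1:  [   0  -15  -20    4 ]
R4 <- R4 - (-3)*R1:  [   0    5   15  -14 ]
R3 <- R3 - (3)*R2:  [  0   0  -5   4 ]
R4 <- R4 - (-1)*R2:  [   0    0   10  -14 ]
R4 <- R4 - (-2)*R3:  [  0   0   0  -6 ]
Upper-triangular form:
[ -2  -5  -5   1 ]
[  0  -5  -5   0 ]
[  0   0  -5   4 ]
[  0   0   0  -6 ]
det(A) = (-1)^0 * (-2) * (-5) * (-5) * (-6) = 300  (0 row swaps -> sign +1)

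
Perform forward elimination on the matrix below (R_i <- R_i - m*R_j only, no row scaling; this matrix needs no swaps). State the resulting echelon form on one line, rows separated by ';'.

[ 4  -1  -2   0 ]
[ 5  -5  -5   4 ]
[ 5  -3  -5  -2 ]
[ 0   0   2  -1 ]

REF = [4 -1 -2 0; 0 -15/4 -5/2 4; 0 0 -4/3 -58/15; 0 0 0 -34/5]

Forward elimination:
R2 <- R2 - (5/4)*R1:  [     0  -15/4   -5/2      4 ]
R3 <- R3 - (5/4)*R1:  [    0  -7/4  -5/2    -2 ]
R3 <- R3 - (7/15)*R2:  [      0       0    -4/3  -58/15 ]
R4 <- R4 - (-3/2)*R3:  [     0      0      0  -34/5 ]
Row echelon form:
[ 4     -1    -2       0 ]
[ 0  -15/4  -5/2       4 ]
[ 0      0  -4/3  -58/15 ]
[ 0      0     0   -34/5 ]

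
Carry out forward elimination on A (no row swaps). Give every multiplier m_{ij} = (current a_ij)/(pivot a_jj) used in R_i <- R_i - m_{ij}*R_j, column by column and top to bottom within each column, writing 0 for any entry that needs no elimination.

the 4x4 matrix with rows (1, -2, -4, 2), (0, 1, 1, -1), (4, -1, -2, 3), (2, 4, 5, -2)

multipliers: 0, 4, 2, 7, 8, 5/7

Forward elimination:
R2: entry in column 1 is already 0 -> m_{21} = 0 (no row operation needed)
R3 <- R3 - (4)*R1:  [  0   7  14  -5 ]
R4 <- R4 - (2)*R1:  [  0   8  13  -6 ]
R3 <- R3 - (7)*R2:  [ 0  0  7  2 ]
R4 <- R4 - (8)*R2:  [ 0  0  5  2 ]
R4 <- R4 - (5/7)*R3:  [   0    0    0  4/7 ]
Multipliers (in order of application): m_{21} = 0, m_{31} = 4, m_{41} = 2, m_{32} = 7, m_{42} = 8, m_{43} = 5/7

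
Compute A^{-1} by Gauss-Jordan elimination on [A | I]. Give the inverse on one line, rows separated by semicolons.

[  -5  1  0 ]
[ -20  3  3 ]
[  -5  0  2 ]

Gauss-Jordan on [A | I]:
R1 <- (1/-5)*R1:  [    1  -1/5     0  |  -1/5     0     0 ]
R2 <- R2 - (-20)*R1:  [  0  -1   3  |  -4   1   0 ]
R3 <- R3 - (-5)*R1:  [  0  -1   2  |  -1   0   1 ]
R2 <- (1/-1)*R2:  [  0   1  -3  |   4  -1   0 ]
R1 <- R1 - (-1/5)*R2:  [    1     0  -3/5  |   3/5  -1/5     0 ]
R3 <- R3 - (-1)*R2:  [  0   0  -1  |   3  -1   1 ]
R3 <- (1/-1)*R3:  [  0   0   1  |  -3   1  -1 ]
R1 <- R1 - (-3/5)*R3:  [    1     0     0  |  -6/5   2/5  -3/5 ]
R2 <- R2 - (-3)*R3:  [  0   1   0  |  -5   2  -3 ]
Right block of [I | A^{-1}] is the inverse:
[ -6/5  2/5  -3/5 ]
[   -5    2    -3 ]
[   -3    1    -1 ]

inverse = [-6/5 2/5 -3/5; -5 2 -3; -3 1 -1]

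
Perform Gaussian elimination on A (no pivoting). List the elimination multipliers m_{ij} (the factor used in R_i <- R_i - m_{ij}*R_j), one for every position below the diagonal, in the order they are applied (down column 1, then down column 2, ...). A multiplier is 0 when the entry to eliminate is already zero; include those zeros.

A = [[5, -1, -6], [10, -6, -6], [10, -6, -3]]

Forward elimination:
R2 <- R2 - (2)*R1:  [  0  -4   6 ]
R3 <- R3 - (2)*R1:  [  0  -4   9 ]
R3 <- R3 - (1)*R2:  [ 0  0  3 ]
Multipliers (in order of application): m_{21} = 2, m_{31} = 2, m_{32} = 1

multipliers: 2, 2, 1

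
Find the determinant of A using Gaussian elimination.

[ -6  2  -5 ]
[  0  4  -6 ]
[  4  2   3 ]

det(A) = -112

Forward elimination:
R3 <- R3 - (-2/3)*R1:  [    0  10/3  -1/3 ]
R3 <- R3 - (5/6)*R2:  [    0     0  14/3 ]
Upper-triangular form:
[ -6  2    -5 ]
[  0  4    -6 ]
[  0  0  14/3 ]
det(A) = (-1)^0 * (-6) * (4) * (14/3) = -112  (0 row swaps -> sign +1)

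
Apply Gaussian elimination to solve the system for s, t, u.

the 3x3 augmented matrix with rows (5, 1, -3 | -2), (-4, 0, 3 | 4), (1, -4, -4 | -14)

Forward elimination on [A|b]:
R2 <- R2 - (-4/5)*R1:  [    0   4/5   3/5  12/5 ]
R3 <- R3 - (1/5)*R1:  [     0  -21/5  -17/5  -68/5 ]
R3 <- R3 - (-21/4)*R2:  [    0     0  -1/4    -1 ]
Row echelon form:
[ 5    1    -3  |    -2 ]
[ 0  4/5   3/5  |  12/5 ]
[ 0    0  -1/4  |    -1 ]
Back-substitution:
u = (-1) / (-1/4) = 4
t = (12/5 - (3/5)*(4)) / (4/5) = 0
s = (-2 - (1)*(0) - (-3)*(4)) / 5 = 2

(2, 0, 4)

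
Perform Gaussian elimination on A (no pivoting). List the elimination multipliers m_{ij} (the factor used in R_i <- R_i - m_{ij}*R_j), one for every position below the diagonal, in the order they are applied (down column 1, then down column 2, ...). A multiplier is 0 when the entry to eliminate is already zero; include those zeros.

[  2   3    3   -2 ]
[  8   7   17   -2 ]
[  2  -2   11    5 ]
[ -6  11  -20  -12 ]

multipliers: 4, 1, -3, 1, -4, 3

Forward elimination:
R2 <- R2 - (4)*R1:  [  0  -5   5   6 ]
R3 <- R3 - (1)*R1:  [  0  -5   8   7 ]
R4 <- R4 - (-3)*R1:  [   0   20  -11  -18 ]
R3 <- R3 - (1)*R2:  [ 0  0  3  1 ]
R4 <- R4 - (-4)*R2:  [ 0  0  9  6 ]
R4 <- R4 - (3)*R3:  [ 0  0  0  3 ]
Multipliers (in order of application): m_{21} = 4, m_{31} = 1, m_{41} = -3, m_{32} = 1, m_{42} = -4, m_{43} = 3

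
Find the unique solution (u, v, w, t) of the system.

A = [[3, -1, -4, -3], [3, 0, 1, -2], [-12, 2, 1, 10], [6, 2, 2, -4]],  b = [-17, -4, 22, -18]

(-4, -5, 4, -2)

Forward elimination on [A|b]:
R2 <- R2 - (1)*R1:  [  0   1   5   1  13 ]
R3 <- R3 - (-4)*R1:  [   0   -2  -15   -2  -46 ]
R4 <- R4 - (2)*R1:  [  0   4  10   2  16 ]
R3 <- R3 - (-2)*R2:  [   0    0   -5    0  -20 ]
R4 <- R4 - (4)*R2:  [   0    0  -10   -2  -36 ]
R4 <- R4 - (2)*R3:  [  0   0   0  -2   4 ]
Row echelon form:
[ 3  -1  -4  -3  |  -17 ]
[ 0   1   5   1  |   13 ]
[ 0   0  -5   0  |  -20 ]
[ 0   0   0  -2  |    4 ]
Back-substitution:
t = (4) / -2 = -2
w = (-20) / -5 = 4
v = (13 - (5)*(4) - (1)*(-2)) / 1 = -5
u = (-17 - (-1)*(-5) - (-4)*(4) - (-3)*(-2)) / 3 = -4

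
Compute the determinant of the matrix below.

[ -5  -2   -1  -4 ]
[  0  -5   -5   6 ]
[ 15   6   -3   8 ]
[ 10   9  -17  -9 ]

det(A) = -750

Forward elimination:
R3 <- R3 - (-3)*R1:  [  0   0  -6  -4 ]
R4 <- R4 - (-2)*R1:  [   0    5  -19  -17 ]
R4 <- R4 - (-1)*R2:  [   0    0  -24  -11 ]
R4 <- R4 - (4)*R3:  [ 0  0  0  5 ]
Upper-triangular form:
[ -5  -2  -1  -4 ]
[  0  -5  -5   6 ]
[  0   0  -6  -4 ]
[  0   0   0   5 ]
det(A) = (-1)^0 * (-5) * (-5) * (-6) * (5) = -750  (0 row swaps -> sign +1)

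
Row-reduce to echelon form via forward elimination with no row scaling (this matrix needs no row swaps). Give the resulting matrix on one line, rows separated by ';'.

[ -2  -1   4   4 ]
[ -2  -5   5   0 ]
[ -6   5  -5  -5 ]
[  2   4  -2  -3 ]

REF = [-2 -1 4 4; 0 -4 1 -4; 0 0 -15 -25; 0 0 0 -79/12]

Forward elimination:
R2 <- R2 - (1)*R1:  [  0  -4   1  -4 ]
R3 <- R3 - (3)*R1:  [   0    8  -17  -17 ]
R4 <- R4 - (-1)*R1:  [ 0  3  2  1 ]
R3 <- R3 - (-2)*R2:  [   0    0  -15  -25 ]
R4 <- R4 - (-3/4)*R2:  [    0     0  11/4    -2 ]
R4 <- R4 - (-11/60)*R3:  [      0       0       0  -79/12 ]
Row echelon form:
[ -2  -1    4       4 ]
[  0  -4    1      -4 ]
[  0   0  -15     -25 ]
[  0   0    0  -79/12 ]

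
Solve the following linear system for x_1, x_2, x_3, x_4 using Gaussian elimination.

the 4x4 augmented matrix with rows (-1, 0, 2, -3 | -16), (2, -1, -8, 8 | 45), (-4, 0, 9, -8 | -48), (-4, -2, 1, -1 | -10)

(4, -5, 0, 4)

Forward elimination on [A|b]:
R2 <- R2 - (-2)*R1:  [  0  -1  -4   2  13 ]
R3 <- R3 - (4)*R1:  [  0   0   1   4  16 ]
R4 <- R4 - (4)*R1:  [  0  -2  -7  11  54 ]
R4 <- R4 - (2)*R2:  [  0   0   1   7  28 ]
R4 <- R4 - (1)*R3:  [  0   0   0   3  12 ]
Row echelon form:
[ -1   0   2  -3  |  -16 ]
[  0  -1  -4   2  |   13 ]
[  0   0   1   4  |   16 ]
[  0   0   0   3  |   12 ]
Back-substitution:
x_4 = (12) / 3 = 4
x_3 = (16 - (4)*(4)) / 1 = 0
x_2 = (13 - (-4)*(0) - (2)*(4)) / -1 = -5
x_1 = (-16 - (2)*(0) - (-3)*(4)) / -1 = 4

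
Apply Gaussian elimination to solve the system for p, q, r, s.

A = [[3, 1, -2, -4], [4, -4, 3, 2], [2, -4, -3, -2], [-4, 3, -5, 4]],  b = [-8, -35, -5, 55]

Forward elimination on [A|b]:
R2 <- R2 - (4/3)*R1:  [     0  -16/3   17/3   22/3  -73/3 ]
R3 <- R3 - (2/3)*R1:  [     0  -14/3   -5/3    2/3    1/3 ]
R4 <- R4 - (-4/3)*R1:  [     0   13/3  -23/3   -4/3  133/3 ]
R3 <- R3 - (7/8)*R2:  [     0      0  -53/8  -23/4  173/8 ]
R4 <- R4 - (-13/16)*R2:  [      0       0  -49/16    37/8  393/16 ]
R4 <- R4 - (49/106)*R3:  [      0       0       0  386/53  772/53 ]
Row echelon form:
[ 3      1     -2      -4  |      -8 ]
[ 0  -16/3   17/3    22/3  |   -73/3 ]
[ 0      0  -53/8   -23/4  |   173/8 ]
[ 0      0      0  386/53  |  772/53 ]
Back-substitution:
s = (772/53) / (386/53) = 2
r = (173/8 - (-23/4)*(2)) / (-53/8) = -5
q = (-73/3 - (17/3)*(-5) - (22/3)*(2)) / (-16/3) = 2
p = (-8 - (1)*(2) - (-2)*(-5) - (-4)*(2)) / 3 = -4

(-4, 2, -5, 2)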